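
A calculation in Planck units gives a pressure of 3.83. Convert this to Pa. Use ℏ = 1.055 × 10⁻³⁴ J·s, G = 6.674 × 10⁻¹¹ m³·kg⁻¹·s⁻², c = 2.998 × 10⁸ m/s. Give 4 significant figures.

1.774 × 10¹¹⁴ Pa

One Planck pressure: p_P = c⁷/(ℏG²) = 4.632 × 10¹¹³ Pa.
3.83 × 4.632 × 10¹¹³ Pa = 1.774 × 10¹¹⁴ Pa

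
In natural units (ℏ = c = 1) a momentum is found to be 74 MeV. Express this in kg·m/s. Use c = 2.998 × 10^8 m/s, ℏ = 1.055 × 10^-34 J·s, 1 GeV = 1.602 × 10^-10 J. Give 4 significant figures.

3.954 × 10^-20 kg·m/s

Momentum is [E]/c; divide by c.
1 GeV → 1/c × (1 GeV in J) = 5.344 × 10^-19 kg·m/s.
Convert the energy scale: 74 MeV = 0.0740 GeV.
Result: 0.0740 × 5.344 × 10^-19 = 3.954 × 10^-20 kg·m/s.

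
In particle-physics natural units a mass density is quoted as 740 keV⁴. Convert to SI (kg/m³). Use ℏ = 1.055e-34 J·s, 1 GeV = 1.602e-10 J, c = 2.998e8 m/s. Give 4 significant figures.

Mass density is [E]/(c²[L]³) = [E]⁴/(ℏ³c⁵).
1 GeV⁴ → 1/(ℏ³c⁵) × (1 GeV in J)⁴ = 2.316e20 kg/m³.
Convert the energy scale: 740 keV⁴ = 7.40e-22 GeV⁴.
Result: 7.40e-22 × 2.316e20 = 0.1714 kg/m³.

0.1714 kg/m³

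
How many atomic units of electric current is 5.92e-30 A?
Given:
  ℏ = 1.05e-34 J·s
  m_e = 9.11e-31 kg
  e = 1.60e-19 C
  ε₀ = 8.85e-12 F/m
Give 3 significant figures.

8.87e-28

atomic unit of electric current: I_au = e E_h/ℏ = m_e e⁵/((4πε₀)²ℏ³) = 6.67e-3 A.
5.92e-30 / 6.67e-3 = 8.87e-28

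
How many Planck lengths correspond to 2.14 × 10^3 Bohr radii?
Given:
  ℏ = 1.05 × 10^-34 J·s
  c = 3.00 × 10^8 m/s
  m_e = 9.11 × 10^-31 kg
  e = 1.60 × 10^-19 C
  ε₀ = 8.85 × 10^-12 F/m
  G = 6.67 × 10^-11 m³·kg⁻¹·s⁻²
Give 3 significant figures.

Bohr radius: a₀ = 4πε₀ℏ²/(m_e e²) = 5.26 × 10^-11 m
Planck length: ℓ_P = √(ℏG/c³) = 1.61 × 10^-35 m
2.14 × 10^3 × 5.26 × 10^-11 / 1.61 × 10^-35 = 6.99 × 10^27

6.99 × 10^27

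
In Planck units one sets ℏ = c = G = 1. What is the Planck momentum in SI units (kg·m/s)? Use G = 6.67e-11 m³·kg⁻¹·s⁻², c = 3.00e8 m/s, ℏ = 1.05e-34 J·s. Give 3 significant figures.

6.52 kg·m/s

p_P = √(ℏc³/G)
  = √(42.5)
  = 6.52 kg·m/s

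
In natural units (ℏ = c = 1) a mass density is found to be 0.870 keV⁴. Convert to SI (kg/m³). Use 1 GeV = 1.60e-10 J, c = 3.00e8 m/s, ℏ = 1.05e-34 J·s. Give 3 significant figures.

2.03e-4 kg/m³

Mass density is [E]/(c²[L]³) = [E]⁴/(ℏ³c⁵).
1 GeV⁴ → 1/(ℏ³c⁵) × (1 GeV in J)⁴ = 2.33e20 kg/m³.
Convert the energy scale: 0.870 keV⁴ = 8.70e-25 GeV⁴.
Result: 8.70e-25 × 2.33e20 = 2.03e-4 kg/m³.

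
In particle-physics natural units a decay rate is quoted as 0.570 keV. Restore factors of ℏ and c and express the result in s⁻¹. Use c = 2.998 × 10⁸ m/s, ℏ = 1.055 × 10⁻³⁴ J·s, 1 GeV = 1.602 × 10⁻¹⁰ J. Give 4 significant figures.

8.655 × 10¹⁷ s⁻¹

A rate is [E]/ℏ; divide by ℏ.
1 GeV → 1/ℏ × (1 GeV in J) = 1.518 × 10²⁴ s⁻¹.
Convert the energy scale: 0.570 keV = 5.70 × 10⁻⁷ GeV.
Result: 5.70 × 10⁻⁷ × 1.518 × 10²⁴ = 8.655 × 10¹⁷ s⁻¹.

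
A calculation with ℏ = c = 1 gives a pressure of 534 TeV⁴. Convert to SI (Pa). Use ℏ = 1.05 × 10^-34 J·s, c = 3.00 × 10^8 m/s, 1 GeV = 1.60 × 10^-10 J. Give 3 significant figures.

Pressure is [E]/[L]³ = [E]⁴/(ℏc)³.
1 GeV⁴ → 1/(ℏc)³ × (1 GeV in J)⁴ = 2.10 × 10^37 Pa.
Convert the energy scale: 534 TeV⁴ = 5.34 × 10^14 GeV⁴.
Result: 5.34 × 10^14 × 2.10 × 10^37 = 1.12 × 10^52 Pa.

1.12 × 10^52 Pa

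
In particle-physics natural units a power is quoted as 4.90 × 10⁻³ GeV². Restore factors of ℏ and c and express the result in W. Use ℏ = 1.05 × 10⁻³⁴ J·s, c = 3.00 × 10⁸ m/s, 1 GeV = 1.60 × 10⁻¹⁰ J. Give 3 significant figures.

Power is [E]/[T] = [E]²/ℏ.
1 GeV² → 1/ℏ × (1 GeV in J)² = 2.44 × 10¹⁴ W.
Result: 4.90 × 10⁻³ × 2.44 × 10¹⁴ = 1.19 × 10¹² W.

1.19 × 10¹² W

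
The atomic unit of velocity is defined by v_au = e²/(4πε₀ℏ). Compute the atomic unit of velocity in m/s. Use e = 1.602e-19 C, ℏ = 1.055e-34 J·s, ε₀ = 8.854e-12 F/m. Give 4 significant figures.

2.186e6 m/s

v_au = e²/(4πε₀ℏ)
  = 2.566e-38 / 1.174e-44
  = 2.186e6 m/s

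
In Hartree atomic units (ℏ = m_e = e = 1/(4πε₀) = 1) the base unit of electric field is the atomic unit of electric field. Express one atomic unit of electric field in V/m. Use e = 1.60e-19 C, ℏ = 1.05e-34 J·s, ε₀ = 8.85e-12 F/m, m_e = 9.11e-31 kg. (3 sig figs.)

5.20e11 V/m

E_au = E_h/(e a₀) = m_e²e⁵/((4πε₀)³ℏ⁴)
E_h = 4.38e-18 J
a₀ = 5.26e-11 m
E_h/(e·a₀) = 5.20e11 V/m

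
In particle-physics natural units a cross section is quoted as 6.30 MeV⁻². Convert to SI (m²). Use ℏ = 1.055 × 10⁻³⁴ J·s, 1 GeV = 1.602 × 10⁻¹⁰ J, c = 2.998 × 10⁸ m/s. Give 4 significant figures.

2.456 × 10⁻²⁵ m²

Area is [L]² = [E]⁻²·(ℏc)²; restore (ℏc)².
1 GeV⁻² → (ℏc)² × (1 GeV in J)⁻² = 3.898 × 10⁻³² m².
Convert the energy scale: 6.30 MeV⁻² = 6.30 × 10⁶ GeV⁻².
Result: 6.30 × 10⁶ × 3.898 × 10⁻³² = 2.456 × 10⁻²⁵ m².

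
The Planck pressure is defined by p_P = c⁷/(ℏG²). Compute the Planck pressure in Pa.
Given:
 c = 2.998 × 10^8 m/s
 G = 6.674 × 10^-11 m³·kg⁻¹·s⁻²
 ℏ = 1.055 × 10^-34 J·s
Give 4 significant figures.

4.632 × 10^113 Pa

p_P = c⁷/(ℏG²)
  = 2.177 × 10^59 / 4.699 × 10^-55
  = 4.632 × 10^113 Pa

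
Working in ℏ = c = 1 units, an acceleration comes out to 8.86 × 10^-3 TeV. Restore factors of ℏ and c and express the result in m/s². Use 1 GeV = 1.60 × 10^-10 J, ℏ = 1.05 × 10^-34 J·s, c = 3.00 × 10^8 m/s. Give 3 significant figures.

Acceleration is [L]/[T]² = c·[E]/ℏ.
1 GeV → c/ℏ × (1 GeV in J) = 4.57 × 10^32 m/s².
Convert the energy scale: 8.86 × 10^-3 TeV = 8.86 GeV.
Result: 8.86 × 4.57 × 10^32 = 4.05 × 10^33 m/s².

4.05 × 10^33 m/s²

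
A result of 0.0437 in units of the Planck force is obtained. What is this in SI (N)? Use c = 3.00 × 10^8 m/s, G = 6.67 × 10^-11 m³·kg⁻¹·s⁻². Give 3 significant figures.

5.31 × 10^42 N

One Planck force: F_P = c⁴/G = 1.21 × 10^44 N.
0.0437 × 1.21 × 10^44 N = 5.31 × 10^42 N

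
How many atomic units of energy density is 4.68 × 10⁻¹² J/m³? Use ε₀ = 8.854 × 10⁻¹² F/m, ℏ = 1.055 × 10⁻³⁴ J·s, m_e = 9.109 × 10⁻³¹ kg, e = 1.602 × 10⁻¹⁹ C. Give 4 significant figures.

1.598 × 10⁻²⁵

atomic unit of energy density: u_au = E_h/a₀³ = m_e⁴e¹⁰/((4πε₀)⁵ℏ⁸) = 2.929 × 10¹³ J/m³.
4.68 × 10⁻¹² / 2.929 × 10¹³ = 1.598 × 10⁻²⁵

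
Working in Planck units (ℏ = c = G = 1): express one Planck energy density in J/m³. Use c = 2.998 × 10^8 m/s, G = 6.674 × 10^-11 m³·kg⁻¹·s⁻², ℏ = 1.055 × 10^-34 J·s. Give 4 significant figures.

4.632 × 10^113 J/m³

The unique combination of the constants set to 1 with dimensions of energy density is u_P = c⁷/(ℏG²).
  = 2.177 × 10^59 / 4.699 × 10^-55
  = 4.632 × 10^113 J/m³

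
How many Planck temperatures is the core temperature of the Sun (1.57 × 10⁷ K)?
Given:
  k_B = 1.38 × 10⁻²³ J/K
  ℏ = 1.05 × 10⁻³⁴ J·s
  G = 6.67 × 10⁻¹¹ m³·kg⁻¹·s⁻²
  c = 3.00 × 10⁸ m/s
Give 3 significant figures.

1.11 × 10⁻²⁵

Planck temperature: T_P = √(ℏc⁵/G) / k_B = 1.42 × 10³² K.
1.57 × 10⁷ / 1.42 × 10³² = 1.11 × 10⁻²⁵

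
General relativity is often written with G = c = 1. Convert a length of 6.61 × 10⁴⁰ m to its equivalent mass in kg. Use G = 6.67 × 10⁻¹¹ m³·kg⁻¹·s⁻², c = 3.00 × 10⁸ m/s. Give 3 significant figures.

Length → mass via c²/G.
6.61 × 10⁴⁰ m × (c²/G) = 8.92 × 10⁶⁷ kg

8.92 × 10⁶⁷ kg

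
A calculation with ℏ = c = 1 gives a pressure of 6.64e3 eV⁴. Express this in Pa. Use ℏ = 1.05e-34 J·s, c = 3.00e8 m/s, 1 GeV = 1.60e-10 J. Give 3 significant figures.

1.39e5 Pa

Pressure is [E]/[L]³ = [E]⁴/(ℏc)³.
1 GeV⁴ → 1/(ℏc)³ × (1 GeV in J)⁴ = 2.10e37 Pa.
Convert the energy scale: 6.64e3 eV⁴ = 6.64e-33 GeV⁴.
Result: 6.64e-33 × 2.10e37 = 1.39e5 Pa.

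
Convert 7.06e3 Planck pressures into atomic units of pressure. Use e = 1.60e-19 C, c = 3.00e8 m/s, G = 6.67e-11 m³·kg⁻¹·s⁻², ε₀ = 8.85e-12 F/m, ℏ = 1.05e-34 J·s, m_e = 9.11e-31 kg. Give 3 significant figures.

1.10e104

Planck pressure: p_P = c⁷/(ℏG²) = 4.68e113 Pa
atomic unit of pressure: P_au = E_h/a₀³ = m_e⁴e¹⁰/((4πε₀)⁵ℏ⁸) = 3.01e13 Pa
7.06e3 × 4.68e113 / 3.01e13 = 1.10e104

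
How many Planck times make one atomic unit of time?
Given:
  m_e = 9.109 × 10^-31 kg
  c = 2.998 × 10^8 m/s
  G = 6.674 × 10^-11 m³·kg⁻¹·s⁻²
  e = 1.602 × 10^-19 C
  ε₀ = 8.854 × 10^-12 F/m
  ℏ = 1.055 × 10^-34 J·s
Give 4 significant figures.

4.494 × 10^26

atomic unit of time: τ_au = (4πε₀)²ℏ³/(m_e e⁴) = 2.423 × 10^-17 s
Planck time: t_P = √(ℏG/c⁵) = 5.392 × 10^-44 s
ratio = 2.423 × 10^-17 / 5.392 × 10^-44 = 4.494 × 10^26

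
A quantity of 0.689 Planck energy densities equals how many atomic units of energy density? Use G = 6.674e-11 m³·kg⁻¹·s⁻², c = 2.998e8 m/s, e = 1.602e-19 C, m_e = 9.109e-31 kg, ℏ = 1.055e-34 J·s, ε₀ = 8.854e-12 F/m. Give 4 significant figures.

1.090e100

Planck energy density: u_P = c⁷/(ℏG²) = 4.632e113 J/m³
atomic unit of energy density: u_au = E_h/a₀³ = m_e⁴e¹⁰/((4πε₀)⁵ℏ⁸) = 2.929e13 J/m³
0.689 × 4.632e113 / 2.929e13 = 1.090e100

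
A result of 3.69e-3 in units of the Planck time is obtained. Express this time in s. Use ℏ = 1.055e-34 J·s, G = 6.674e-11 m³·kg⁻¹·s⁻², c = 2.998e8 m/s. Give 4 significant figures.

1.990e-46 s

One Planck time: t_P = √(ℏG/c⁵) = 5.392e-44 s.
3.69e-3 × 5.392e-44 s = 1.990e-46 s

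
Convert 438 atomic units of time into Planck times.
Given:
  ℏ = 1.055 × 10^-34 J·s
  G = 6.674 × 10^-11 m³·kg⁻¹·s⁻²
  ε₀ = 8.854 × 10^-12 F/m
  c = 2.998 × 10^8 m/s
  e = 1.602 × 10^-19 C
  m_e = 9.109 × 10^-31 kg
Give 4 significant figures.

1.968 × 10^29

atomic unit of time: τ_au = (4πε₀)²ℏ³/(m_e e⁴) = 2.423 × 10^-17 s
Planck time: t_P = √(ℏG/c⁵) = 5.392 × 10^-44 s
438 × 2.423 × 10^-17 / 5.392 × 10^-44 = 1.968 × 10^29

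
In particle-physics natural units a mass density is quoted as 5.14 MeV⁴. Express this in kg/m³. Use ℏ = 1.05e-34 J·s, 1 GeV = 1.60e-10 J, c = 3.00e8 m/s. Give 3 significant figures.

Mass density is [E]/(c²[L]³) = [E]⁴/(ℏ³c⁵).
1 GeV⁴ → 1/(ℏ³c⁵) × (1 GeV in J)⁴ = 2.33e20 kg/m³.
Convert the energy scale: 5.14 MeV⁴ = 5.14e-12 GeV⁴.
Result: 5.14e-12 × 2.33e20 = 1.20e9 kg/m³.

1.20e9 kg/m³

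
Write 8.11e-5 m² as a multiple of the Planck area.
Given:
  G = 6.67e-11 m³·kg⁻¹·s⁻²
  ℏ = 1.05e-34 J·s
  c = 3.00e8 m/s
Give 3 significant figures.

3.13e65

Planck area: A_P = ℏG/c³ = 2.59e-70 m².
8.11e-5 / 2.59e-70 = 3.13e65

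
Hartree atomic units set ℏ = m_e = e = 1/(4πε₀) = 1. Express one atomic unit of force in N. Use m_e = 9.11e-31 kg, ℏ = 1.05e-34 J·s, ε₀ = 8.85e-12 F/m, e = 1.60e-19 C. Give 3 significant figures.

The unique combination of the constants set to 1 with dimensions of force is F_au = E_h/a₀ = m_e²e⁶/((4πε₀)³ℏ⁴).
E_h = 4.38e-18 J
a₀ = 5.26e-11 m
E_h/a₀ = 8.33e-8 N

8.33e-8 N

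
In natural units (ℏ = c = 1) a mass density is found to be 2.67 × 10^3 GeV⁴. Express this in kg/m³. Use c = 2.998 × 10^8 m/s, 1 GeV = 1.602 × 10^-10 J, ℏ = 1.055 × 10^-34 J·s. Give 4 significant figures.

Mass density is [E]/(c²[L]³) = [E]⁴/(ℏ³c⁵).
1 GeV⁴ → 1/(ℏ³c⁵) × (1 GeV in J)⁴ = 2.316 × 10^20 kg/m³.
Result: 2.67 × 10^3 × 2.316 × 10^20 = 6.184 × 10^23 kg/m³.

6.184 × 10^23 kg/m³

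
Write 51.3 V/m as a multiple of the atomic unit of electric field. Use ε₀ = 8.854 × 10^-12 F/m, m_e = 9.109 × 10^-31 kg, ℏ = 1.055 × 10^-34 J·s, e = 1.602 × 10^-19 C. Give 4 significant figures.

9.998 × 10^-11

atomic unit of electric field: E_au = E_h/(e a₀) = m_e²e⁵/((4πε₀)³ℏ⁴) = 5.131 × 10^11 V/m.
51.3 / 5.131 × 10^11 = 9.998 × 10^-11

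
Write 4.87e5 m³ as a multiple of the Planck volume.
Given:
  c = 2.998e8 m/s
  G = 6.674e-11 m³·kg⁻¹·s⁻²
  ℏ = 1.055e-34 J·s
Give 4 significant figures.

1.153e110

Planck volume: V_P = (ℏG/c³)^(3/2) = 4.224e-105 m³.
4.87e5 / 4.224e-105 = 1.153e110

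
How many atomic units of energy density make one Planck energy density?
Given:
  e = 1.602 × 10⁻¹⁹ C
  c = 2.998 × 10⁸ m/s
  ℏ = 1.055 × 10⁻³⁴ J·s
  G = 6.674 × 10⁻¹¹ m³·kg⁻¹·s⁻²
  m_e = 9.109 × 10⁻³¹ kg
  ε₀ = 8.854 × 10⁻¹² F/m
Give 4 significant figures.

1.581 × 10¹⁰⁰

Planck energy density: u_P = c⁷/(ℏG²) = 4.632 × 10¹¹³ J/m³
atomic unit of energy density: u_au = E_h/a₀³ = m_e⁴e¹⁰/((4πε₀)⁵ℏ⁸) = 2.929 × 10¹³ J/m³
ratio = 4.632 × 10¹¹³ / 2.929 × 10¹³ = 1.581 × 10¹⁰⁰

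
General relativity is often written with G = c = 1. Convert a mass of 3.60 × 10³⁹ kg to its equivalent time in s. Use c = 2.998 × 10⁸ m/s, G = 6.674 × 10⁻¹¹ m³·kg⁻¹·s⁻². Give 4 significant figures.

8.916 × 10³ s

Mass → time via G/c³.
3.60 × 10³⁹ kg × (G/c³) = 8.916 × 10³ s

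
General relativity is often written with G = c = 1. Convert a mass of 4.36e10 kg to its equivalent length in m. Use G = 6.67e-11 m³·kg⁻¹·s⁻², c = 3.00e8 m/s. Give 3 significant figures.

3.23e-17 m

In G = c = 1 units mass has dimensions of length; the conversion factor is G/c².
4.36e10 kg × (G/c²) = 3.23e-17 m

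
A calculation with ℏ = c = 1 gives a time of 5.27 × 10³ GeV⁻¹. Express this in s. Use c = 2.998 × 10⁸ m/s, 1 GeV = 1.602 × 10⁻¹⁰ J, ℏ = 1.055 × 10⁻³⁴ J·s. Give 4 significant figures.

A time is [E]⁻¹ in ℏ=c=1; restore one factor of ℏ.
1 GeV⁻¹ → ℏ × (1 GeV in J)⁻¹ = 6.586 × 10⁻²⁵ s.
Result: 5.27 × 10³ × 6.586 × 10⁻²⁵ = 3.471 × 10⁻²¹ s.

3.471 × 10⁻²¹ s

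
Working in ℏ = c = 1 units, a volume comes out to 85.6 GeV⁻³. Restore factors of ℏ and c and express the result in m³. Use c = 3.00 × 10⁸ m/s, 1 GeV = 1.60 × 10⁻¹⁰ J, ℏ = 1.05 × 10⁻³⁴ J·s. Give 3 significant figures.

Volume is [L]³ = [E]⁻³·(ℏc)³.
1 GeV⁻³ → (ℏc)³ × (1 GeV in J)⁻³ = 7.63 × 10⁻⁴⁸ m³.
Result: 85.6 × 7.63 × 10⁻⁴⁸ = 6.53 × 10⁻⁴⁶ m³.

6.53 × 10⁻⁴⁶ m³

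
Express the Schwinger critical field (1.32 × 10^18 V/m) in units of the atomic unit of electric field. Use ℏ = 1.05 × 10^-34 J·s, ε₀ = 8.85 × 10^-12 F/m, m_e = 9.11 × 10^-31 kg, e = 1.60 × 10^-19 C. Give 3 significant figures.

2.54 × 10^6

atomic unit of electric field: E_au = E_h/(e a₀) = m_e²e⁵/((4πε₀)³ℏ⁴) = 5.20 × 10^11 V/m.
1.32 × 10^18 / 5.20 × 10^11 = 2.54 × 10^6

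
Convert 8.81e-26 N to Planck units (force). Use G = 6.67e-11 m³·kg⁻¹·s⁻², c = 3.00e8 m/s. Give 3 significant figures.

Planck force: F_P = c⁴/G = 1.21e44 N.
8.81e-26 / 1.21e44 = 7.25e-70

7.25e-70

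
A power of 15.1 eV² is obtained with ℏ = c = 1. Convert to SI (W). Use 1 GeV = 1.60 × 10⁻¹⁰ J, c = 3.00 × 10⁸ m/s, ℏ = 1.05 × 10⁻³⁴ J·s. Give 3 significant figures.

Power is [E]/[T] = [E]²/ℏ.
1 GeV² → 1/ℏ × (1 GeV in J)² = 2.44 × 10¹⁴ W.
Convert the energy scale: 15.1 eV² = 1.51 × 10⁻¹⁷ GeV².
Result: 1.51 × 10⁻¹⁷ × 2.44 × 10¹⁴ = 3.68 × 10⁻³ W.

3.68 × 10⁻³ W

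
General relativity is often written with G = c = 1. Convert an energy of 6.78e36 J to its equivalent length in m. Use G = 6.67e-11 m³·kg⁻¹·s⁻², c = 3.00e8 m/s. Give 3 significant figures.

5.58e-8 m

Energy → length via G/c⁴.
6.78e36 J × (G/c⁴) = 5.58e-8 m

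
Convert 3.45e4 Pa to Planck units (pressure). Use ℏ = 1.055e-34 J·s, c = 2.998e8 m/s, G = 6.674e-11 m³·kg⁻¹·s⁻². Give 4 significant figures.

Planck pressure: p_P = c⁷/(ℏG²) = 4.632e113 Pa.
3.45e4 / 4.632e113 = 7.448e-110

7.448e-110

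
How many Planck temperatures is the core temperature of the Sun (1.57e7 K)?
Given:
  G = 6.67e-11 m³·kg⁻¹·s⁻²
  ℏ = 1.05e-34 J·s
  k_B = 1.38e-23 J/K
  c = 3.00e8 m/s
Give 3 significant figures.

Planck temperature: T_P = √(ℏc⁵/G) / k_B = 1.42e32 K.
1.57e7 / 1.42e32 = 1.11e-25

1.11e-25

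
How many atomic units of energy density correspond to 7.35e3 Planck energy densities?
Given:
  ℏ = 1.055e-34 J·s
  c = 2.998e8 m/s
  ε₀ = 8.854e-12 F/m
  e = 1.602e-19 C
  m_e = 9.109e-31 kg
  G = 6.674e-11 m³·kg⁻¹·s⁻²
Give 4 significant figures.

1.162e104

Planck energy density: u_P = c⁷/(ℏG²) = 4.632e113 J/m³
atomic unit of energy density: u_au = E_h/a₀³ = m_e⁴e¹⁰/((4πε₀)⁵ℏ⁸) = 2.929e13 J/m³
7.35e3 × 4.632e113 / 2.929e13 = 1.162e104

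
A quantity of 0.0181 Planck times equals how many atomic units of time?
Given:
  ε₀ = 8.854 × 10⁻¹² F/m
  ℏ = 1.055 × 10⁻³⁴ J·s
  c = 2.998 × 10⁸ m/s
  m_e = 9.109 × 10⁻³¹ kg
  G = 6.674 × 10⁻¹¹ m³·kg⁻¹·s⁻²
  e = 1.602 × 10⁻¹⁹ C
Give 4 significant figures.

Planck time: t_P = √(ℏG/c⁵) = 5.392 × 10⁻⁴⁴ s
atomic unit of time: τ_au = (4πε₀)²ℏ³/(m_e e⁴) = 2.423 × 10⁻¹⁷ s
0.0181 × 5.392 × 10⁻⁴⁴ / 2.423 × 10⁻¹⁷ = 4.028 × 10⁻²⁹

4.028 × 10⁻²⁹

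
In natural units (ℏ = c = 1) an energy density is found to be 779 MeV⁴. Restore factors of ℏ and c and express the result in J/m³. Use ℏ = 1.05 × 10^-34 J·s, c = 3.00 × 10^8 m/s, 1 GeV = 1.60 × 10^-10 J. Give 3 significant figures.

1.63 × 10^28 J/m³

[E]/[L]³ = [E]⁴/(ℏc)³; restore (ℏc)⁻³.
1 GeV⁴ → 1/(ℏc)³ × (1 GeV in J)⁴ = 2.10 × 10^37 J/m³.
Convert the energy scale: 779 MeV⁴ = 7.79 × 10^-10 GeV⁴.
Result: 7.79 × 10^-10 × 2.10 × 10^37 = 1.63 × 10^28 J/m³.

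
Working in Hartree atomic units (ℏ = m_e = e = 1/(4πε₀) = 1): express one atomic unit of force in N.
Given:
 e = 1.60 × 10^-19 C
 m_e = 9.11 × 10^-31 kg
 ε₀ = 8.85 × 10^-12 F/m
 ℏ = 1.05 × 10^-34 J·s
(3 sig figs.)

8.33 × 10^-8 N

Dimensional analysis gives F_au = E_h/a₀ = m_e²e⁶/((4πε₀)³ℏ⁴).
E_h = 4.38 × 10^-18 J
a₀ = 5.26 × 10^-11 m
E_h/a₀ = 8.33 × 10^-8 N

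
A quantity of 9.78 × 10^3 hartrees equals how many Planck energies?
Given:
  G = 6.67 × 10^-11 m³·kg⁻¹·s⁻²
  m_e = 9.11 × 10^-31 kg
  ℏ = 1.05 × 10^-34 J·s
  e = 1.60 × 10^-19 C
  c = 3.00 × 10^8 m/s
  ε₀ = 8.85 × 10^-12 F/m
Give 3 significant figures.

2.19 × 10^-23

hartree: E_h = m_e e⁴/(4πε₀ℏ)² = 4.38 × 10^-18 J
Planck energy: E_P = √(ℏc⁵/G) = 1.96 × 10^9 J
9.78 × 10^3 × 4.38 × 10^-18 / 1.96 × 10^9 = 2.19 × 10^-23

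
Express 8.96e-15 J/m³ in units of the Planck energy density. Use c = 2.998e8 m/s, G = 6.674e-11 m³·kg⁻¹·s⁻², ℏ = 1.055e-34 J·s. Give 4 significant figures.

1.934e-128

Planck energy density: u_P = c⁷/(ℏG²) = 4.632e113 J/m³.
8.96e-15 / 4.632e113 = 1.934e-128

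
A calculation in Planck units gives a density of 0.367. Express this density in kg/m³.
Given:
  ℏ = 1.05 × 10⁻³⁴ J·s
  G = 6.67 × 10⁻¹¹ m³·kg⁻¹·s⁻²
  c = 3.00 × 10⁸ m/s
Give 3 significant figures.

1.91 × 10⁹⁶ kg/m³

One Planck density: ρ_P = c⁵/(ℏG²) = 5.20 × 10⁹⁶ kg/m³.
0.367 × 5.20 × 10⁹⁶ kg/m³ = 1.91 × 10⁹⁶ kg/m³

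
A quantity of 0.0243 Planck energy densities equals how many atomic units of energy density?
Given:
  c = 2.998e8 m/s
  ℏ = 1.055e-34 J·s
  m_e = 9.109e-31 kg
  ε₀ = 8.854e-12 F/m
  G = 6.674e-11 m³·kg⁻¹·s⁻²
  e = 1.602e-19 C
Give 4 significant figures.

3.843e98

Planck energy density: u_P = c⁷/(ℏG²) = 4.632e113 J/m³
atomic unit of energy density: u_au = E_h/a₀³ = m_e⁴e¹⁰/((4πε₀)⁵ℏ⁸) = 2.929e13 J/m³
0.0243 × 4.632e113 / 2.929e13 = 3.843e98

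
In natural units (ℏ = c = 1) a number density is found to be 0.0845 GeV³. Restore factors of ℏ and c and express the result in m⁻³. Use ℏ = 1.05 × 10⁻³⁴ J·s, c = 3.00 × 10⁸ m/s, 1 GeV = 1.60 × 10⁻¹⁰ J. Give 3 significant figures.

1.11 × 10⁴⁶ m⁻³

Number density is [L]⁻³ = [E]³/(ℏc)³.
1 GeV³ → 1/(ℏc)³ × (1 GeV in J)³ = 1.31 × 10⁴⁷ m⁻³.
Result: 0.0845 × 1.31 × 10⁴⁷ = 1.11 × 10⁴⁶ m⁻³.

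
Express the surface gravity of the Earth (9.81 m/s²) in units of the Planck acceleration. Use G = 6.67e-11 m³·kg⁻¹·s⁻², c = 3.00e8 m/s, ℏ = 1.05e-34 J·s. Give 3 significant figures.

1.76e-51

Planck acceleration: a_P = √(c⁷/(ℏG)) = 5.59e51 m/s².
9.81 / 5.59e51 = 1.76e-51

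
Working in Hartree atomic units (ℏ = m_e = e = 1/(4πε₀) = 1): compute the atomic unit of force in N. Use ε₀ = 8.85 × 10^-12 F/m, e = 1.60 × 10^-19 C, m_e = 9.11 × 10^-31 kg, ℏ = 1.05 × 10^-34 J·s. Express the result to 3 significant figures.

The unique combination of the constants set to 1 with dimensions of force is F_au = E_h/a₀ = m_e²e⁶/((4πε₀)³ℏ⁴).
E_h = 4.38 × 10^-18 J
a₀ = 5.26 × 10^-11 m
E_h/a₀ = 8.33 × 10^-8 N

8.33 × 10^-8 N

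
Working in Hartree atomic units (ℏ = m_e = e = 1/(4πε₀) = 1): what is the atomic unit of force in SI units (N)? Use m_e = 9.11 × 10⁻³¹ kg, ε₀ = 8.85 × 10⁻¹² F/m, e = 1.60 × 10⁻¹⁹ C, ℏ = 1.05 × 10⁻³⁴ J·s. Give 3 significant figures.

From ℏ = m_e = e = 1/(4πε₀) = 1 the force scale is F_au = E_h/a₀ = m_e²e⁶/((4πε₀)³ℏ⁴).
E_h = 4.38 × 10⁻¹⁸ J
a₀ = 5.26 × 10⁻¹¹ m
E_h/a₀ = 8.33 × 10⁻⁸ N

8.33 × 10⁻⁸ N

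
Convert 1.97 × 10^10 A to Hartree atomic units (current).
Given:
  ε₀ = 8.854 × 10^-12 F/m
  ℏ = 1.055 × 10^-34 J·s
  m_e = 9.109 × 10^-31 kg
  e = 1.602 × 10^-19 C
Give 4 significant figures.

atomic unit of electric current: I_au = e E_h/ℏ = m_e e⁵/((4πε₀)²ℏ³) = 6.612 × 10^-3 A.
1.97 × 10^10 / 6.612 × 10^-3 = 2.979 × 10^12

2.979 × 10^12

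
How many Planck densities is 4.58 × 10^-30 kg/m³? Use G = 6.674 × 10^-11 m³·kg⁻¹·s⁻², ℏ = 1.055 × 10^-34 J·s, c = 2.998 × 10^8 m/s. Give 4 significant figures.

8.887 × 10^-127

Planck density: ρ_P = c⁵/(ℏG²) = 5.154 × 10^96 kg/m³.
4.58 × 10^-30 / 5.154 × 10^96 = 8.887 × 10^-127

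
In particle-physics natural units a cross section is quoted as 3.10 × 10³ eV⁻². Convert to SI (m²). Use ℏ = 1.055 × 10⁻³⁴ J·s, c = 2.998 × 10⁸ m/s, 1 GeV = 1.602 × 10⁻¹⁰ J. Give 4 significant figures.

Area is [L]² = [E]⁻²·(ℏc)²; restore (ℏc)².
1 GeV⁻² → (ℏc)² × (1 GeV in J)⁻² = 3.898 × 10⁻³² m².
Convert the energy scale: 3.10 × 10³ eV⁻² = 3.10 × 10²¹ GeV⁻².
Result: 3.10 × 10²¹ × 3.898 × 10⁻³² = 1.208 × 10⁻¹⁰ m².

1.208 × 10⁻¹⁰ m²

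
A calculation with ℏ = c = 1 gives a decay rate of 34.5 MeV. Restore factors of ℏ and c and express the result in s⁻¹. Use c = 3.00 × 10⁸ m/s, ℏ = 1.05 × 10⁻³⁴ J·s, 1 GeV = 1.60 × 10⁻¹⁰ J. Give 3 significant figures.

5.26 × 10²² s⁻¹

A rate is [E]/ℏ; divide by ℏ.
1 GeV → 1/ℏ × (1 GeV in J) = 1.52 × 10²⁴ s⁻¹.
Convert the energy scale: 34.5 MeV = 0.0345 GeV.
Result: 0.0345 × 1.52 × 10²⁴ = 5.26 × 10²² s⁻¹.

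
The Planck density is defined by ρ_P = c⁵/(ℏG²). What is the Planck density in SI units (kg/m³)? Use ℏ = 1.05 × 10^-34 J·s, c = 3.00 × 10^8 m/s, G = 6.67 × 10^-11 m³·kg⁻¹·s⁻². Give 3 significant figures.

5.20 × 10^96 kg/m³

ρ_P = c⁵/(ℏG²)
  = 2.43 × 10^42 / 4.67 × 10^-55
  = 5.20 × 10^96 kg/m³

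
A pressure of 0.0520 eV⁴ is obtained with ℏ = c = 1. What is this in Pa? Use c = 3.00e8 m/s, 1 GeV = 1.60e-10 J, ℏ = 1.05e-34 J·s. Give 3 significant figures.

Pressure is [E]/[L]³ = [E]⁴/(ℏc)³.
1 GeV⁴ → 1/(ℏc)³ × (1 GeV in J)⁴ = 2.10e37 Pa.
Convert the energy scale: 0.0520 eV⁴ = 5.20e-38 GeV⁴.
Result: 5.20e-38 × 2.10e37 = 1.09 Pa.

1.09 Pa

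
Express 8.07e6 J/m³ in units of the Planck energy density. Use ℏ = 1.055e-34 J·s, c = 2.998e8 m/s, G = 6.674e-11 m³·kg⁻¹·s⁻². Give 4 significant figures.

Planck energy density: u_P = c⁷/(ℏG²) = 4.632e113 J/m³.
8.07e6 / 4.632e113 = 1.742e-107

1.742e-107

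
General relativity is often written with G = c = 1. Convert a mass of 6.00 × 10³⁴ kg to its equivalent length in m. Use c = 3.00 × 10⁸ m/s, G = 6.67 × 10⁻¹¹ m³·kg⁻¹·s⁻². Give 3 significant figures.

4.45 × 10⁷ m

In G = c = 1 units mass has dimensions of length; the conversion factor is G/c².
6.00 × 10³⁴ kg × (G/c²) = 4.45 × 10⁷ m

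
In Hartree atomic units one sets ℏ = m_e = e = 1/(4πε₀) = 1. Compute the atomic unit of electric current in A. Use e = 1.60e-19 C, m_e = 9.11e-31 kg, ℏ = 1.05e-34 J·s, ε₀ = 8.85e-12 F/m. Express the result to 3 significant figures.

6.67e-3 A

I_au = e E_h/ℏ = m_e e⁵/((4πε₀)²ℏ³)
E_h = 4.38e-18 J
e·E_h/ℏ = 6.67e-3 A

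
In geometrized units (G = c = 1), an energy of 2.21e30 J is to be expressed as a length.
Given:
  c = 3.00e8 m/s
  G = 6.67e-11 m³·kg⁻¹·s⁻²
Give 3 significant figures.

Energy → length via G/c⁴.
2.21e30 J × (G/c⁴) = 1.82e-14 m

1.82e-14 m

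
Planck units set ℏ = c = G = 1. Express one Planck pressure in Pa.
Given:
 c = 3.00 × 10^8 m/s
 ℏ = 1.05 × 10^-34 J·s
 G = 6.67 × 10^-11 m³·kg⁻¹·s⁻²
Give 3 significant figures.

Dimensional analysis gives p_P = c⁷/(ℏG²).
  = 2.19 × 10^59 / 4.67 × 10^-55
  = 4.68 × 10^113 Pa

4.68 × 10^113 Pa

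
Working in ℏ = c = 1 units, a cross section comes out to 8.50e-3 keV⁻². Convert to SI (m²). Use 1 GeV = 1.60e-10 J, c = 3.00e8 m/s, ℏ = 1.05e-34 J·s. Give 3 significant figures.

Area is [L]² = [E]⁻²·(ℏc)²; restore (ℏc)².
1 GeV⁻² → (ℏc)² × (1 GeV in J)⁻² = 3.88e-32 m².
Convert the energy scale: 8.50e-3 keV⁻² = 8.50e9 GeV⁻².
Result: 8.50e9 × 3.88e-32 = 3.29e-22 m².

3.29e-22 m²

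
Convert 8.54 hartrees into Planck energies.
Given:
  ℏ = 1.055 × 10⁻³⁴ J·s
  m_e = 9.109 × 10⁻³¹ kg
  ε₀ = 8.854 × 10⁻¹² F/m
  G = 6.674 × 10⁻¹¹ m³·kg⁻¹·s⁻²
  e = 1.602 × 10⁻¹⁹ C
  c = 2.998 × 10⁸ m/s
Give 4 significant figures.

hartree: E_h = m_e e⁴/(4πε₀ℏ)² = 4.354 × 10⁻¹⁸ J
Planck energy: E_P = √(ℏc⁵/G) = 1.957 × 10⁹ J
8.54 × 4.354 × 10⁻¹⁸ / 1.957 × 10⁹ = 1.900 × 10⁻²⁶

1.900 × 10⁻²⁶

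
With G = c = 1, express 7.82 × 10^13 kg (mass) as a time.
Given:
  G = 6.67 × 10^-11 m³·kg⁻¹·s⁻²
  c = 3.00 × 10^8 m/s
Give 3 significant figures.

1.93 × 10^-22 s

Mass → time via G/c³.
7.82 × 10^13 kg × (G/c³) = 1.93 × 10^-22 s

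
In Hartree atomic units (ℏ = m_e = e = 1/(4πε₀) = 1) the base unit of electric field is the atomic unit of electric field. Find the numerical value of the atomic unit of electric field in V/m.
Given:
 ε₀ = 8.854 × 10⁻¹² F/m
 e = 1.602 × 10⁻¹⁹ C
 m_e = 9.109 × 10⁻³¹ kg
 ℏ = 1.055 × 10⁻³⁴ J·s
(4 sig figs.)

5.131 × 10¹¹ V/m

E_au = E_h/(e a₀) = m_e²e⁵/((4πε₀)³ℏ⁴)
E_h = 4.354 × 10⁻¹⁸ J
a₀ = 5.297 × 10⁻¹¹ m
E_h/(e·a₀) = 5.131 × 10¹¹ V/m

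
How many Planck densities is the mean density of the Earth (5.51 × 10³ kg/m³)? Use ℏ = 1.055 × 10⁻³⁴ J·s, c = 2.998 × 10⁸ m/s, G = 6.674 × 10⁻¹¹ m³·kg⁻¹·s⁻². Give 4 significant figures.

1.069 × 10⁻⁹³

Planck density: ρ_P = c⁵/(ℏG²) = 5.154 × 10⁹⁶ kg/m³.
5.51 × 10³ / 5.154 × 10⁹⁶ = 1.069 × 10⁻⁹³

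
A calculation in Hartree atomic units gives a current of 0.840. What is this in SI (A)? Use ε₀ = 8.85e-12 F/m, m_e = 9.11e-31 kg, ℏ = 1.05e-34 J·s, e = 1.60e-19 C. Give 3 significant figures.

One atomic unit of electric current: I_au = e E_h/ℏ = m_e e⁵/((4πε₀)²ℏ³) = 6.67e-3 A.
0.840 × 6.67e-3 A = 5.60e-3 A

5.60e-3 A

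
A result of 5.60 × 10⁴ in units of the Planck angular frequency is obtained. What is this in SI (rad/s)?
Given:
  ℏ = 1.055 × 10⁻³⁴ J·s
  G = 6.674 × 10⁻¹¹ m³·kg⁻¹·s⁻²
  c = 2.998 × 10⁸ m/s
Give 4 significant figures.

1.039 × 10⁴⁸ rad/s

One Planck angular frequency: ω_P = √(c⁵/(ℏG)) = 1.855 × 10⁴³ rad/s.
5.60 × 10⁴ × 1.855 × 10⁴³ rad/s = 1.039 × 10⁴⁸ rad/s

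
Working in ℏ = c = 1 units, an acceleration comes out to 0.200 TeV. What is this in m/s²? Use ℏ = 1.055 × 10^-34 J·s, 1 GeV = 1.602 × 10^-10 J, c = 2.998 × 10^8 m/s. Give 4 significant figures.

9.105 × 10^34 m/s²

Acceleration is [L]/[T]² = c·[E]/ℏ.
1 GeV → c/ℏ × (1 GeV in J) = 4.552 × 10^32 m/s².
Convert the energy scale: 0.200 TeV = 200 GeV.
Result: 200 × 4.552 × 10^32 = 9.105 × 10^34 m/s².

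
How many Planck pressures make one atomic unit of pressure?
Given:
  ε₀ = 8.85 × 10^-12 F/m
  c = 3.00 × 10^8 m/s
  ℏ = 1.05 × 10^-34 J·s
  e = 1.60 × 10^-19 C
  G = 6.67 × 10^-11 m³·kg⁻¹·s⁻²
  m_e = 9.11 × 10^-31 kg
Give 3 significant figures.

6.44 × 10^-101

atomic unit of pressure: P_au = E_h/a₀³ = m_e⁴e¹⁰/((4πε₀)⁵ℏ⁸) = 3.01 × 10^13 Pa
Planck pressure: p_P = c⁷/(ℏG²) = 4.68 × 10^113 Pa
ratio = 3.01 × 10^13 / 4.68 × 10^113 = 6.44 × 10^-101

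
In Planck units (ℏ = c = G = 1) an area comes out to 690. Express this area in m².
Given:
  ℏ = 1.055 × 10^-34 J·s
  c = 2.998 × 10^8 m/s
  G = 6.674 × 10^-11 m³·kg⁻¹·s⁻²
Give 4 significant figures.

One Planck area: A_P = ℏG/c³ = 2.613 × 10^-70 m².
690 × 2.613 × 10^-70 m² = 1.803 × 10^-67 m²

1.803 × 10^-67 m²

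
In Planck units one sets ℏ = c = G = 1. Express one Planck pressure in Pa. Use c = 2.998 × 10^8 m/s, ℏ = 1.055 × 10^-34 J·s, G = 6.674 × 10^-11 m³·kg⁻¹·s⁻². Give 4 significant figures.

4.632 × 10^113 Pa

p_P = c⁷/(ℏG²)
  = 2.177 × 10^59 / 4.699 × 10^-55
  = 4.632 × 10^113 Pa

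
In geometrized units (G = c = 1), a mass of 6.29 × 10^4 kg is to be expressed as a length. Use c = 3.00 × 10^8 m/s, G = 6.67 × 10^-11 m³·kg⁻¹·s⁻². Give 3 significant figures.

4.66 × 10^-23 m

In G = c = 1 units mass has dimensions of length; the conversion factor is G/c².
6.29 × 10^4 kg × (G/c²) = 4.66 × 10^-23 m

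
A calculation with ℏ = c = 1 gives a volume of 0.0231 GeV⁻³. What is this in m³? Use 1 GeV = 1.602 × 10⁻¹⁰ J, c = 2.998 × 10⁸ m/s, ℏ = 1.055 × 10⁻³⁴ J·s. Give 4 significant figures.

Volume is [L]³ = [E]⁻³·(ℏc)³.
1 GeV⁻³ → (ℏc)³ × (1 GeV in J)⁻³ = 7.696 × 10⁻⁴⁸ m³.
Result: 0.0231 × 7.696 × 10⁻⁴⁸ = 1.778 × 10⁻⁴⁹ m³.

1.778 × 10⁻⁴⁹ m³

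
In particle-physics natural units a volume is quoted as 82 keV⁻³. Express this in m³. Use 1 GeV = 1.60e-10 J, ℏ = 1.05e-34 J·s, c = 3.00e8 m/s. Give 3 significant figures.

6.26e-28 m³

Volume is [L]³ = [E]⁻³·(ℏc)³.
1 GeV⁻³ → (ℏc)³ × (1 GeV in J)⁻³ = 7.63e-48 m³.
Convert the energy scale: 82 keV⁻³ = 8.20e19 GeV⁻³.
Result: 8.20e19 × 7.63e-48 = 6.26e-28 m³.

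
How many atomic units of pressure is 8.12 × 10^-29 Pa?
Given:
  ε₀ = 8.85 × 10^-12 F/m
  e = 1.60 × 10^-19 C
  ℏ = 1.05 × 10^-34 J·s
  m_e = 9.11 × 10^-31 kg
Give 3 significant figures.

atomic unit of pressure: P_au = E_h/a₀³ = m_e⁴e¹⁰/((4πε₀)⁵ℏ⁸) = 3.01 × 10^13 Pa.
8.12 × 10^-29 / 3.01 × 10^13 = 2.70 × 10^-42

2.70 × 10^-42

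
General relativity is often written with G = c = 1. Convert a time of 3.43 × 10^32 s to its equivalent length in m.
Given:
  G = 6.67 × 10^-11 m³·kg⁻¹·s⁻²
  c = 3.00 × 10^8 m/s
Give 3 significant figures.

Time → length via c.
3.43 × 10^32 s × (c) = 1.03 × 10^41 m

1.03 × 10^41 m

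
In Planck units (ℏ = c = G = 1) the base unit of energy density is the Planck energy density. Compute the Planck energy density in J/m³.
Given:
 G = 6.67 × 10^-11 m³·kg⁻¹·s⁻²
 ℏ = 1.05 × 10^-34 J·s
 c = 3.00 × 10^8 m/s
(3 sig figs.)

4.68 × 10^113 J/m³

u_P = c⁷/(ℏG²)
  = 2.19 × 10^59 / 4.67 × 10^-55
  = 4.68 × 10^113 J/m³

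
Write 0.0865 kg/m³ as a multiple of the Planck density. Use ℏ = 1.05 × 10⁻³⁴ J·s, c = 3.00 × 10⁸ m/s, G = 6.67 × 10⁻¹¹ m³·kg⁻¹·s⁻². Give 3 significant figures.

1.66 × 10⁻⁹⁸

Planck density: ρ_P = c⁵/(ℏG²) = 5.20 × 10⁹⁶ kg/m³.
0.0865 / 5.20 × 10⁹⁶ = 1.66 × 10⁻⁹⁸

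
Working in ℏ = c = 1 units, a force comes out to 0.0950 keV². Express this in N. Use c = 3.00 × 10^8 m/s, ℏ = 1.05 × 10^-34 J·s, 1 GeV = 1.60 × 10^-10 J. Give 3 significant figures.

7.72 × 10^-8 N

Force is [E]/[L] = [E]²/(ℏc); restore (ℏc)⁻¹.
1 GeV² → 1/(ℏc) × (1 GeV in J)² = 8.13 × 10^5 N.
Convert the energy scale: 0.0950 keV² = 9.50 × 10^-14 GeV².
Result: 9.50 × 10^-14 × 8.13 × 10^5 = 7.72 × 10^-8 N.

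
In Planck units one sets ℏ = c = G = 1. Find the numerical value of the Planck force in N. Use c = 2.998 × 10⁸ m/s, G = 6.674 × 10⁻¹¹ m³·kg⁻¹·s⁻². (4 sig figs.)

1.210 × 10⁴⁴ N

F_P = c⁴/G
  = 8.078 × 10³³ / 6.674 × 10⁻¹¹
  = 1.210 × 10⁴⁴ N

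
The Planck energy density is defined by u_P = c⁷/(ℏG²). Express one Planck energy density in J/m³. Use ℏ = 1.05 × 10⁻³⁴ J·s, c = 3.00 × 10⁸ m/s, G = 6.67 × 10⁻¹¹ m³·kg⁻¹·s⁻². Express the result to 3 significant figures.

4.68 × 10¹¹³ J/m³

u_P = c⁷/(ℏG²)
  = 2.19 × 10⁵⁹ / 4.67 × 10⁻⁵⁵
  = 4.68 × 10¹¹³ J/m³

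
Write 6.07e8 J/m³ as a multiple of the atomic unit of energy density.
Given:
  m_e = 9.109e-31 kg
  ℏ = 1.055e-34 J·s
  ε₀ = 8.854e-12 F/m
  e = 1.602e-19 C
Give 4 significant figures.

atomic unit of energy density: u_au = E_h/a₀³ = m_e⁴e¹⁰/((4πε₀)⁵ℏ⁸) = 2.929e13 J/m³.
6.07e8 / 2.929e13 = 2.072e-5

2.072e-5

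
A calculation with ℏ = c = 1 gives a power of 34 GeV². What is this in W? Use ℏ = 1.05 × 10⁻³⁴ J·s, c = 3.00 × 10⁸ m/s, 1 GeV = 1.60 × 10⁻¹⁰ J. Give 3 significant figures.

Power is [E]/[T] = [E]²/ℏ.
1 GeV² → 1/ℏ × (1 GeV in J)² = 2.44 × 10¹⁴ W.
Result: 34 × 2.44 × 10¹⁴ = 8.29 × 10¹⁵ W.

8.29 × 10¹⁵ W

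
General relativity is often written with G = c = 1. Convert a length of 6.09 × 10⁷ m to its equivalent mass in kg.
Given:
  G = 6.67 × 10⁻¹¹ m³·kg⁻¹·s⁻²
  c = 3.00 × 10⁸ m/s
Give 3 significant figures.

Length → mass via c²/G.
6.09 × 10⁷ m × (c²/G) = 8.22 × 10³⁴ kg

8.22 × 10³⁴ kg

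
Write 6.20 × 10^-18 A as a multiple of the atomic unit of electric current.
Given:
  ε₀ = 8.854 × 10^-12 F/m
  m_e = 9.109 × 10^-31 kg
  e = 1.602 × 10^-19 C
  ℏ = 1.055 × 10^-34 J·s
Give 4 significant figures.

atomic unit of electric current: I_au = e E_h/ℏ = m_e e⁵/((4πε₀)²ℏ³) = 6.612 × 10^-3 A.
6.20 × 10^-18 / 6.612 × 10^-3 = 9.377 × 10^-16

9.377 × 10^-16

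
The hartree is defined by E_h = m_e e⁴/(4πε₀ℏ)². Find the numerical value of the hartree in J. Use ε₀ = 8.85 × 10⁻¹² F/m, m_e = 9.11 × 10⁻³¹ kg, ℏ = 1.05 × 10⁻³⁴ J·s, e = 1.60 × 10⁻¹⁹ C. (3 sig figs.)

E_h = m_e e⁴/(4πε₀ℏ)²
  = 5.97 × 10⁻¹⁰⁶ / 1.36 × 10⁻⁸⁸
  = 4.38 × 10⁻¹⁸ J

4.38 × 10⁻¹⁸ J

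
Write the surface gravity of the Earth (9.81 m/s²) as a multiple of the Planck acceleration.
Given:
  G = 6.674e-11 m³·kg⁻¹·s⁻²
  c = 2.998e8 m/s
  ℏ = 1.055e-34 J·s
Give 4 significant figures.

Planck acceleration: a_P = √(c⁷/(ℏG)) = 5.560e51 m/s².
9.81 / 5.560e51 = 1.764e-51

1.764e-51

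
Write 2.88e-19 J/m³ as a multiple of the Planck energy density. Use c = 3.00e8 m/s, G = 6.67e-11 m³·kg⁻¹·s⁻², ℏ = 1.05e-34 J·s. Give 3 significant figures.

Planck energy density: u_P = c⁷/(ℏG²) = 4.68e113 J/m³.
2.88e-19 / 4.68e113 = 6.15e-133

6.15e-133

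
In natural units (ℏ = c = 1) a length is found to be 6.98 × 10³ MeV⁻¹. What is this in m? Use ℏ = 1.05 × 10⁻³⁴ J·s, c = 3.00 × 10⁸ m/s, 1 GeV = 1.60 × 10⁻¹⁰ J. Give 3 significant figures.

A length is [E]⁻¹ in ℏ=c=1; restore one factor of ℏc.
1 GeV⁻¹ → ℏc × (1 GeV in J)⁻¹ = 1.97 × 10⁻¹⁶ m.
Convert the energy scale: 6.98 × 10³ MeV⁻¹ = 6.98 × 10⁶ GeV⁻¹.
Result: 6.98 × 10⁶ × 1.97 × 10⁻¹⁶ = 1.37 × 10⁻⁹ m.

1.37 × 10⁻⁹ m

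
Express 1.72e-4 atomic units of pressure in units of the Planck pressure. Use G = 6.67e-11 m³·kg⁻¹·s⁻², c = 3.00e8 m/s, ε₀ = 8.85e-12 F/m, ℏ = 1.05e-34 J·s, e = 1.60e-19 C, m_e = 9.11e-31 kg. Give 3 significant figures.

1.11e-104

atomic unit of pressure: P_au = E_h/a₀³ = m_e⁴e¹⁰/((4πε₀)⁵ℏ⁸) = 3.01e13 Pa
Planck pressure: p_P = c⁷/(ℏG²) = 4.68e113 Pa
1.72e-4 × 3.01e13 / 4.68e113 = 1.11e-104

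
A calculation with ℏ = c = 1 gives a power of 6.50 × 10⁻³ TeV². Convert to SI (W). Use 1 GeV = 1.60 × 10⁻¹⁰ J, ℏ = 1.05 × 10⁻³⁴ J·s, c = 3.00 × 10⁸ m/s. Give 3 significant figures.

1.58 × 10¹⁸ W

Power is [E]/[T] = [E]²/ℏ.
1 GeV² → 1/ℏ × (1 GeV in J)² = 2.44 × 10¹⁴ W.
Convert the energy scale: 6.50 × 10⁻³ TeV² = 6.50 × 10³ GeV².
Result: 6.50 × 10³ × 2.44 × 10¹⁴ = 1.58 × 10¹⁸ W.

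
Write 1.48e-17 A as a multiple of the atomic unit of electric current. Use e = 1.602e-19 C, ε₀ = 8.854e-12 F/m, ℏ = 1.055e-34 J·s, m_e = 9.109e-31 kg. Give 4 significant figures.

2.238e-15

atomic unit of electric current: I_au = e E_h/ℏ = m_e e⁵/((4πε₀)²ℏ³) = 6.612e-3 A.
1.48e-17 / 6.612e-3 = 2.238e-15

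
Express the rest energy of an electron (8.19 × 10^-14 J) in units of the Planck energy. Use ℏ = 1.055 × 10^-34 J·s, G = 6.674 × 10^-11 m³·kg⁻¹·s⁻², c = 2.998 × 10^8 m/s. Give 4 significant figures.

4.186 × 10^-23

Planck energy: E_P = √(ℏc⁵/G) = 1.957 × 10^9 J.
8.19 × 10^-14 / 1.957 × 10^9 = 4.186 × 10^-23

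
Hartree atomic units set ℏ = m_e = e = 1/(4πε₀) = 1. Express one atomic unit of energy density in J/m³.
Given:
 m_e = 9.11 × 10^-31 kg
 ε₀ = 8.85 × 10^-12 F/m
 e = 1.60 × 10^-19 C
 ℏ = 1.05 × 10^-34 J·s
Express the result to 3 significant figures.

3.01 × 10^13 J/m³

The unique combination of the constants set to 1 with dimensions of energy density is u_au = E_h/a₀³ = m_e⁴e¹⁰/((4πε₀)⁵ℏ⁸).
E_h = 4.38 × 10^-18 J
a₀ = 5.26 × 10^-11 m
E_h/a₀³ = 3.01 × 10^13 J/m³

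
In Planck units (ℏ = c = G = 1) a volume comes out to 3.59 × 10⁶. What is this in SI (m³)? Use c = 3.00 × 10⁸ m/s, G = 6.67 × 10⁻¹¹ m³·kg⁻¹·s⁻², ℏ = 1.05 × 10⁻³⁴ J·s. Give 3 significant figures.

1.50 × 10⁻⁹⁸ m³

One Planck volume: V_P = (ℏG/c³)^(3/2) = 4.18 × 10⁻¹⁰⁵ m³.
3.59 × 10⁶ × 4.18 × 10⁻¹⁰⁵ m³ = 1.50 × 10⁻⁹⁸ m³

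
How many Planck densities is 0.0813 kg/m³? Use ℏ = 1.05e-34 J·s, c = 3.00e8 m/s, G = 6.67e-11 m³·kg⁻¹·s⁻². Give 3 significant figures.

1.56e-98

Planck density: ρ_P = c⁵/(ℏG²) = 5.20e96 kg/m³.
0.0813 / 5.20e96 = 1.56e-98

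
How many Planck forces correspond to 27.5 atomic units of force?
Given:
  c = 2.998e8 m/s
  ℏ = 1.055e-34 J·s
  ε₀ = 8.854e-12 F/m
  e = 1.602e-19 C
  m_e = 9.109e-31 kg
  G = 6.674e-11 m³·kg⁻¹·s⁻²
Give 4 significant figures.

atomic unit of force: F_au = E_h/a₀ = m_e²e⁶/((4πε₀)³ℏ⁴) = 8.220e-8 N
Planck force: F_P = c⁴/G = 1.210e44 N
27.5 × 8.220e-8 / 1.210e44 = 1.867e-50

1.867e-50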